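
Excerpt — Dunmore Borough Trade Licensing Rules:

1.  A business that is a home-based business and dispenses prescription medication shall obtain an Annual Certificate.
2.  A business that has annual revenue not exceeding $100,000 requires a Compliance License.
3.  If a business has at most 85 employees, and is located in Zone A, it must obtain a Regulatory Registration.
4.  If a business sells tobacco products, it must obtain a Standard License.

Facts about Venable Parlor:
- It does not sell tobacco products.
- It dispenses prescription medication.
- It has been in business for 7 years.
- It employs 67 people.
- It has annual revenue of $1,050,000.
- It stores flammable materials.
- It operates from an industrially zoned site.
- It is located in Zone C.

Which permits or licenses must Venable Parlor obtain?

1. operates from an industrially zoned site (not: is a home-based business); dispenses prescription medication → Annual Certificate not required.
2. revenue $1,050,000 > $100,000 → Compliance License not required.
3. employees 67 ≤ 85; is located in Zone C (not: is located in Zone A) → Regulatory Registration not required.
4. does not sell tobacco products → Standard License not required.

None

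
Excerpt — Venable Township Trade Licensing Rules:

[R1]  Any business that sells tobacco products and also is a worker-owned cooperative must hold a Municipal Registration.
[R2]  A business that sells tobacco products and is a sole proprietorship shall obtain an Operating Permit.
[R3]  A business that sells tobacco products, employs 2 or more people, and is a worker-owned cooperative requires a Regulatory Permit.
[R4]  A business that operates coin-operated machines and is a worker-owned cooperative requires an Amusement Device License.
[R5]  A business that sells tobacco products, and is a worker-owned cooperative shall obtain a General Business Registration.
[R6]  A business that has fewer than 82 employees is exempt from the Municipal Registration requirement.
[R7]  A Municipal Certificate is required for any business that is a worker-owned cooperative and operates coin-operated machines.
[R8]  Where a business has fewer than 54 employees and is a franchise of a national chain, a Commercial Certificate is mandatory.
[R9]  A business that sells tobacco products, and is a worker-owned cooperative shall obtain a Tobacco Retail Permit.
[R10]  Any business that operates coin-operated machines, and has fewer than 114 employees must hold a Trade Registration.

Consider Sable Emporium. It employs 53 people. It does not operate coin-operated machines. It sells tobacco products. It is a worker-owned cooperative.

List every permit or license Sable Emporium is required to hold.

General Business Registration, Regulatory Permit, Tobacco Retail Permit

[R1] sells tobacco products; is a worker-owned cooperative → Municipal Registration required.
[R2] sells tobacco products; is a worker-owned cooperative (not: is a sole proprietorship) → Operating Permit not required.
[R3] sells tobacco products; employees 53 ≥ 2; is a worker-owned cooperative → Regulatory Permit required.
[R4] does not operate coin-operated machines; is a worker-owned cooperative → Amusement Device License not required.
[R5] sells tobacco products; is a worker-owned cooperative → General Business Registration required.
[R6] employees 53 < 82 → exempt from Municipal Registration.
[R7] is a worker-owned cooperative; does not operate coin-operated machines → Municipal Certificate not required.
[R8] employees 53 < 54; is a worker-owned cooperative (not: is a franchise of a national chain) → Commercial Certificate not required.
[R9] sells tobacco products; is a worker-owned cooperative → Tobacco Retail Permit required.
[R10] does not operate coin-operated machines; employees 53 < 114 → Trade Registration not required.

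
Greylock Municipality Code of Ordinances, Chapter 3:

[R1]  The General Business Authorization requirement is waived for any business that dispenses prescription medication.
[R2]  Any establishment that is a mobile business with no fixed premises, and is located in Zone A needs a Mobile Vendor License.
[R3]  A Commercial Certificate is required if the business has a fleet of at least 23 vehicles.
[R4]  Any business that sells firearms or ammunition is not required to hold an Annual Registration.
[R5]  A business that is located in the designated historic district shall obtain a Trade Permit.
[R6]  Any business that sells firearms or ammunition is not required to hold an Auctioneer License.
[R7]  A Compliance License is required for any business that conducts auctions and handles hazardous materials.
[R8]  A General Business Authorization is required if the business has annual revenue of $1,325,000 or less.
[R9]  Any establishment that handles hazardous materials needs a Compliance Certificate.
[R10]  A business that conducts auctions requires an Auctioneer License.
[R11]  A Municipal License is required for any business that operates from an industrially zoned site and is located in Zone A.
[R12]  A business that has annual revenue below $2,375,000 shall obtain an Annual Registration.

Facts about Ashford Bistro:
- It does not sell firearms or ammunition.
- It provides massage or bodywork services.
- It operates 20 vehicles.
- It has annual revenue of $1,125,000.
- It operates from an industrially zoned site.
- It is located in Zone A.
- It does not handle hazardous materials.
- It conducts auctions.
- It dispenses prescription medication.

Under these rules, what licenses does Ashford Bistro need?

[R1] dispenses prescription medication → exempt from General Business Authorization.
[R2] operates from an industrially zoned site (not: is a mobile business with no fixed premises); is located in Zone A → Mobile Vendor License not required.
[R3] vehicles 20 < 23 → Commercial Certificate not required.
[R4] does not sell firearms or ammunition → Annual Registration exemption does not apply.
[R5] is located in Zone A (not: is located in the designated historic district) → Trade Permit not required.
[R6] does not sell firearms or ammunition → Auctioneer License exemption does not apply.
[R7] conducts auctions; does not handle hazardous materials → Compliance License not required.
[R8] revenue $1,125,000 ≤ $1,325,000 → General Business Authorization required.
[R9] does not handle hazardous materials → Compliance Certificate not required.
[R10] conducts auctions → Auctioneer License required.
[R11] operates from an industrially zoned site; is located in Zone A → Municipal License required.
[R12] revenue $1,125,000 < $2,375,000 → Annual Registration required.

Annual Registration, Auctioneer License, Municipal License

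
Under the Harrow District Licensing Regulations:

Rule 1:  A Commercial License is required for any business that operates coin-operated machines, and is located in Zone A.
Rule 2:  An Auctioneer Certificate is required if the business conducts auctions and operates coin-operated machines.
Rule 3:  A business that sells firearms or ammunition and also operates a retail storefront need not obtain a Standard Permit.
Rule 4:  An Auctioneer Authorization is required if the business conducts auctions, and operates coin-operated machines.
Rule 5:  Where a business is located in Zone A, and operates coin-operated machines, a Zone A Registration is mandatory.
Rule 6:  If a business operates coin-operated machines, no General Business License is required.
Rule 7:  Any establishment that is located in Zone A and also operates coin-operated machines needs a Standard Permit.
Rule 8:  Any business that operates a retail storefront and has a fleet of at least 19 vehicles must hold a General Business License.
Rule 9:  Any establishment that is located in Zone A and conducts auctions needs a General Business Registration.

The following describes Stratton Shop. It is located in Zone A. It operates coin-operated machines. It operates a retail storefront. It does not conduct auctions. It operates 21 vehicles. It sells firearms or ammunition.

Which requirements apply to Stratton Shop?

Rule 1: operates coin-operated machines; is located in Zone A → Commercial License required.
Rule 2: does not conduct auctions; operates coin-operated machines → Auctioneer Certificate not required.
Rule 3: sells firearms or ammunition; operates a retail storefront → exempt from Standard Permit.
Rule 4: does not conduct auctions; operates coin-operated machines → Auctioneer Authorization not required.
Rule 5: is located in Zone A; operates coin-operated machines → Zone A Registration required.
Rule 6: operates coin-operated machines → exempt from General Business License.
Rule 7: is located in Zone A; operates coin-operated machines → Standard Permit required.
Rule 8: operates a retail storefront; vehicles 21 ≥ 19 → General Business License required.
Rule 9: is located in Zone A; does not conduct auctions → General Business Registration not required.

Commercial License, Zone A Registration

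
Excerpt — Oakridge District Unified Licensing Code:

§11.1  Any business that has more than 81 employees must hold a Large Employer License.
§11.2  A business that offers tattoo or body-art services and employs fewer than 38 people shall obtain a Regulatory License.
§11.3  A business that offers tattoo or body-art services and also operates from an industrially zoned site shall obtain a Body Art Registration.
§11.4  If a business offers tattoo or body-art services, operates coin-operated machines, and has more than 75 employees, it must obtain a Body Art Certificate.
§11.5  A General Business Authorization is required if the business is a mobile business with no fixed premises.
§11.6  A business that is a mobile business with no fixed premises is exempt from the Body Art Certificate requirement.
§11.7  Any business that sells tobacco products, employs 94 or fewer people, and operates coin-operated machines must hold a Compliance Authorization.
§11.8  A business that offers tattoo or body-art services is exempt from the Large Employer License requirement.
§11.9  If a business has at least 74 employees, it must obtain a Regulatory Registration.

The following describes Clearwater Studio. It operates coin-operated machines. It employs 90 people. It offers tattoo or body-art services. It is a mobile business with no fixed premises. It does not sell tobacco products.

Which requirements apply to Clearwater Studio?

General Business Authorization, Regulatory Registration

§11.1 employees 90 > 81 → Large Employer License required.
§11.2 offers tattoo or body-art services; employees 90 ≥ 38 → Regulatory License not required.
§11.3 offers tattoo or body-art services; is a mobile business with no fixed premises (not: operates from an industrially zoned site) → Body Art Registration not required.
§11.4 offers tattoo or body-art services; operates coin-operated machines; employees 90 > 75 → Body Art Certificate required.
§11.5 is a mobile business with no fixed premises → General Business Authorization required.
§11.6 is a mobile business with no fixed premises → exempt from Body Art Certificate.
§11.7 does not sell tobacco products; employees 90 ≤ 94; operates coin-operated machines → Compliance Authorization not required.
§11.8 offers tattoo or body-art services → exempt from Large Employer License.
§11.9 employees 90 ≥ 74 → Regulatory Registration required.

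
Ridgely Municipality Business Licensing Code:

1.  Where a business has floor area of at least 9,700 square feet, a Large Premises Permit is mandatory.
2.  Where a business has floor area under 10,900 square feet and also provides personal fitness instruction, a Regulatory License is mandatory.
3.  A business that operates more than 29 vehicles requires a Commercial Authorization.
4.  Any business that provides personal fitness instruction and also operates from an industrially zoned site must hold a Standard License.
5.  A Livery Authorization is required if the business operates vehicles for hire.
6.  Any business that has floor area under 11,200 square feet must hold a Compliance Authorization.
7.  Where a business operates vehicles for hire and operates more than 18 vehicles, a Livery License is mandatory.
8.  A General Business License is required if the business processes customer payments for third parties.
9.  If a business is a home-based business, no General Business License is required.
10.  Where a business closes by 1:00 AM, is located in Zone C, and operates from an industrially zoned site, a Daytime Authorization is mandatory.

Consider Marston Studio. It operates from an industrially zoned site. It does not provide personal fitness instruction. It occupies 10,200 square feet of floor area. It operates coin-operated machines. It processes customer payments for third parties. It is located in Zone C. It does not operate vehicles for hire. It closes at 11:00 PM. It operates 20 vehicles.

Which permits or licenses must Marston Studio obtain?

Compliance Authorization, Daytime Authorization, General Business License, Large Premises Permit

1. floor area 10,200 square feet ≥ 9,700 square feet → Large Premises Permit required.
2. floor area 10,200 square feet < 10,900 square feet; does not provide personal fitness instruction → Regulatory License not required.
3. vehicles 20 ≤ 29 → Commercial Authorization not required.
4. does not provide personal fitness instruction; operates from an industrially zoned site → Standard License not required.
5. does not operate vehicles for hire → Livery Authorization not required.
6. floor area 10,200 square feet < 11,200 square feet → Compliance Authorization required.
7. does not operate vehicles for hire; vehicles 20 > 18 → Livery License not required.
8. processes customer payments for third parties → General Business License required.
9. operates from an industrially zoned site (not: is a home-based business) → General Business License exemption does not apply.
10. closes 11:00 PM, at/before 1:00 AM; is located in Zone C; operates from an industrially zoned site → Daytime Authorization required.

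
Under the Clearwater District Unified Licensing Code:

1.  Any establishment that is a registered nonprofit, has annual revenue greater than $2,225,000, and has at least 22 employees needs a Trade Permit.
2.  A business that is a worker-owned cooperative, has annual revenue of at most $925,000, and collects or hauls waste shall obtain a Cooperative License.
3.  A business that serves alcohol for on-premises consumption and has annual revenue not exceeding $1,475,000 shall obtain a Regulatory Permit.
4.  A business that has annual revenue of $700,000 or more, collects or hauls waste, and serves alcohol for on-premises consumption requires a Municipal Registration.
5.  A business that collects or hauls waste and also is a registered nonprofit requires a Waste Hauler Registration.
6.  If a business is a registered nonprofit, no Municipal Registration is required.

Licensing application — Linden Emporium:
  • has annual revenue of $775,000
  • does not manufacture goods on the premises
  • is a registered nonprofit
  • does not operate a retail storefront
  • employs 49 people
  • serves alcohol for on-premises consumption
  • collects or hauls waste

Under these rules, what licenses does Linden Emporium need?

1. is a registered nonprofit; revenue $775,000 ≤ $2,225,000; employees 49 ≥ 22 → Trade Permit not required.
2. is a registered nonprofit (not: is a worker-owned cooperative); revenue $775,000 ≤ $925,000; collects or hauls waste → Cooperative License not required.
3. serves alcohol for on-premises consumption; revenue $775,000 ≤ $1,475,000 → Regulatory Permit required.
4. revenue $775,000 ≥ $700,000; collects or hauls waste; serves alcohol for on-premises consumption → Municipal Registration required.
5. collects or hauls waste; is a registered nonprofit → Waste Hauler Registration required.
6. is a registered nonprofit → exempt from Municipal Registration.

Regulatory Permit, Waste Hauler Registration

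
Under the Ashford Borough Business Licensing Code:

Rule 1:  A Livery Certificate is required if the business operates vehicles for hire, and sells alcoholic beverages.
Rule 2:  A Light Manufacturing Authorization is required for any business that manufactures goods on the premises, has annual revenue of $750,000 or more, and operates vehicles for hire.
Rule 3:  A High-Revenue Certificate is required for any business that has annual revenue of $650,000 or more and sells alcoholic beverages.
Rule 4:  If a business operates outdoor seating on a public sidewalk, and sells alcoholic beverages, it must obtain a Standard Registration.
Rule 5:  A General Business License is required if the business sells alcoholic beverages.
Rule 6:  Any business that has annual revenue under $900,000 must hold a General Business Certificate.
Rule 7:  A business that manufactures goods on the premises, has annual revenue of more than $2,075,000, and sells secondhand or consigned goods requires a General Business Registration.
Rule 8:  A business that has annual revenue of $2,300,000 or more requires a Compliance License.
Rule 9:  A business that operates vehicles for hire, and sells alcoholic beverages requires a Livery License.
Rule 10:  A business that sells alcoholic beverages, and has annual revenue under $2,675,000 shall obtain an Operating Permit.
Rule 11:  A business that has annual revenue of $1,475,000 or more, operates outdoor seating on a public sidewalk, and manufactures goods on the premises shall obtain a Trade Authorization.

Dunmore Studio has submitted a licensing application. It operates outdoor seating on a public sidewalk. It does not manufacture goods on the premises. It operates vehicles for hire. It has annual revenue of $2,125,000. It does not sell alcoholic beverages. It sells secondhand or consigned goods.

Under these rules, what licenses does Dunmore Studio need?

None

Rule 1: operates vehicles for hire; does not sell alcoholic beverages → Livery Certificate not required.
Rule 2: does not manufacture goods on the premises; revenue $2,125,000 ≥ $750,000; operates vehicles for hire → Light Manufacturing Authorization not required.
Rule 3: revenue $2,125,000 ≥ $650,000; does not sell alcoholic beverages → High-Revenue Certificate not required.
Rule 4: operates outdoor seating on a public sidewalk; does not sell alcoholic beverages → Standard Registration not required.
Rule 5: does not sell alcoholic beverages → General Business License not required.
Rule 6: revenue $2,125,000 ≥ $900,000 → General Business Certificate not required.
Rule 7: does not manufacture goods on the premises; revenue $2,125,000 > $2,075,000; sells secondhand or consigned goods → General Business Registration not required.
Rule 8: revenue $2,125,000 < $2,300,000 → Compliance License not required.
Rule 9: operates vehicles for hire; does not sell alcoholic beverages → Livery License not required.
Rule 10: does not sell alcoholic beverages; revenue $2,125,000 < $2,675,000 → Operating Permit not required.
Rule 11: revenue $2,125,000 ≥ $1,475,000; operates outdoor seating on a public sidewalk; does not manufacture goods on the premises → Trade Authorization not required.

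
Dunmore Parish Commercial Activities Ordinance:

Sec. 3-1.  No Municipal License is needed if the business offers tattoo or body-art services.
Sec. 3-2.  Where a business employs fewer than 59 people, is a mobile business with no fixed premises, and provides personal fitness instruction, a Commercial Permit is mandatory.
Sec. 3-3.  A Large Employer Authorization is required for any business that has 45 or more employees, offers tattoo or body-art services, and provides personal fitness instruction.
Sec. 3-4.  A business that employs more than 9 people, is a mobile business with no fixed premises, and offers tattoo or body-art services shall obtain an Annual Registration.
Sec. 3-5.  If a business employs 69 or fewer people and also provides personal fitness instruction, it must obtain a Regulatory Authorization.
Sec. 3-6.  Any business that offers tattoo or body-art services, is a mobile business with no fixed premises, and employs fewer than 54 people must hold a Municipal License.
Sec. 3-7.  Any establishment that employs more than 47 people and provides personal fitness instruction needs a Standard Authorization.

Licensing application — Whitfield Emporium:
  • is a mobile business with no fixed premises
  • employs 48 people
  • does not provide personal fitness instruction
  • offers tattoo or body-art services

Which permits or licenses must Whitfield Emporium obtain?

Annual Registration

Sec. 3-1. offers tattoo or body-art services → exempt from Municipal License.
Sec. 3-2. employees 48 < 59; is a mobile business with no fixed premises; does not provide personal fitness instruction → Commercial Permit not required.
Sec. 3-3. employees 48 ≥ 45; offers tattoo or body-art services; does not provide personal fitness instruction → Large Employer Authorization not required.
Sec. 3-4. employees 48 > 9; is a mobile business with no fixed premises; offers tattoo or body-art services → Annual Registration required.
Sec. 3-5. employees 48 ≤ 69; does not provide personal fitness instruction → Regulatory Authorization not required.
Sec. 3-6. offers tattoo or body-art services; is a mobile business with no fixed premises; employees 48 < 54 → Municipal License required.
Sec. 3-7. employees 48 > 47; does not provide personal fitness instruction → Standard Authorization not required.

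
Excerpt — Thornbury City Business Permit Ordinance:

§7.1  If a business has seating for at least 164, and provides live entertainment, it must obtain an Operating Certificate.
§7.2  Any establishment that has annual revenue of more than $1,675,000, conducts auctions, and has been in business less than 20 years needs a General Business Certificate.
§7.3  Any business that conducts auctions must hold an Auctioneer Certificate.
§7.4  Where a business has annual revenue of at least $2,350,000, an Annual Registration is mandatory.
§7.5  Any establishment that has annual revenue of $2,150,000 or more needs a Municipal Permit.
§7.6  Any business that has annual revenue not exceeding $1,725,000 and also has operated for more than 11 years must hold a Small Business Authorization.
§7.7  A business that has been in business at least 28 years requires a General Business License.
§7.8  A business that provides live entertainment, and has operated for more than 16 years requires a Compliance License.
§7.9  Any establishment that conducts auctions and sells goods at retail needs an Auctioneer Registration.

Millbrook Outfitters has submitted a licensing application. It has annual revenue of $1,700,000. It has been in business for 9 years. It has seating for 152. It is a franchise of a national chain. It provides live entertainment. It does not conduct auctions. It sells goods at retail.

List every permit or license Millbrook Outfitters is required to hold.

§7.1 seating 152 < 164; provides live entertainment → Operating Certificate not required.
§7.2 revenue $1,700,000 > $1,675,000; does not conduct auctions; years in business 9 < 20 → General Business Certificate not required.
§7.3 does not conduct auctions → Auctioneer Certificate not required.
§7.4 revenue $1,700,000 < $2,350,000 → Annual Registration not required.
§7.5 revenue $1,700,000 < $2,150,000 → Municipal Permit not required.
§7.6 revenue $1,700,000 ≤ $1,725,000; years in business 9 ≤ 11 → Small Business Authorization not required.
§7.7 years in business 9 < 28 → General Business License not required.
§7.8 provides live entertainment; years in business 9 ≤ 16 → Compliance License not required.
§7.9 does not conduct auctions; sells goods at retail → Auctioneer Registration not required.

None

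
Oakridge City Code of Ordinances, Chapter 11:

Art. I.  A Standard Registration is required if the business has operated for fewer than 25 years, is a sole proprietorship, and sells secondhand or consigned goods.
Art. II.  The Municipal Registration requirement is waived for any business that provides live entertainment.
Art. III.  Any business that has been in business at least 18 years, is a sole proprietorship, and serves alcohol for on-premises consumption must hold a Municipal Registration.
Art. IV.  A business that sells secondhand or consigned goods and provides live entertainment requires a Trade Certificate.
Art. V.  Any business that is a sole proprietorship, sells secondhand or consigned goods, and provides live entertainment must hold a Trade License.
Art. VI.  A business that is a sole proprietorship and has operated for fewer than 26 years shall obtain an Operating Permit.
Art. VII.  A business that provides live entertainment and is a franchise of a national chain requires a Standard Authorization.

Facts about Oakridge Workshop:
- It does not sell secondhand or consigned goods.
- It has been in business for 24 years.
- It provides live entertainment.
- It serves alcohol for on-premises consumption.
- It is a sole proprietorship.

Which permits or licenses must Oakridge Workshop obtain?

Art. I. years in business 24 < 25; is a sole proprietorship; does not sell secondhand or consigned goods → Standard Registration not required.
Art. II. provides live entertainment → exempt from Municipal Registration.
Art. III. years in business 24 ≥ 18; is a sole proprietorship; serves alcohol for on-premises consumption → Municipal Registration required.
Art. IV. does not sell secondhand or consigned goods; provides live entertainment → Trade Certificate not required.
Art. V. is a sole proprietorship; does not sell secondhand or consigned goods; provides live entertainment → Trade License not required.
Art. VI. is a sole proprietorship; years in business 24 < 26 → Operating Permit required.
Art. VII. provides live entertainment; is a sole proprietorship (not: is a franchise of a national chain) → Standard Authorization not required.

Operating Permit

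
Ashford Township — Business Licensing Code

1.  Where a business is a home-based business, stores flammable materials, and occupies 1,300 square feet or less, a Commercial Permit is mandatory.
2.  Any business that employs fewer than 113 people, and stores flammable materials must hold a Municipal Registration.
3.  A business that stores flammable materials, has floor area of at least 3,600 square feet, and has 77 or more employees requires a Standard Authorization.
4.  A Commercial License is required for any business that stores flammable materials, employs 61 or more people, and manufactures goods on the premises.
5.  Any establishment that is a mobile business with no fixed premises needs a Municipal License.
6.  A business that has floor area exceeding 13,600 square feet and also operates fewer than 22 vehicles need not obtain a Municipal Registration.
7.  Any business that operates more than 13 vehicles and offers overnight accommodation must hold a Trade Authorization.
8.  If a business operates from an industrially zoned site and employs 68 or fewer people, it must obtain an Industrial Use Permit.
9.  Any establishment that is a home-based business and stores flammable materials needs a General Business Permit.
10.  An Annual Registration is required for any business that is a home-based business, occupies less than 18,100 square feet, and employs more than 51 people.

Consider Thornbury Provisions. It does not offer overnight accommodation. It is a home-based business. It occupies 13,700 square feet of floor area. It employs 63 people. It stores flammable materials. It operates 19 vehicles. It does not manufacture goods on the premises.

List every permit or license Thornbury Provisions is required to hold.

Annual Registration, General Business Permit

1. is a home-based business; stores flammable materials; floor area 13,700 square feet > 1,300 square feet → Commercial Permit not required.
2. employees 63 < 113; stores flammable materials → Municipal Registration required.
3. stores flammable materials; floor area 13,700 square feet ≥ 3,600 square feet; employees 63 < 77 → Standard Authorization not required.
4. stores flammable materials; employees 63 ≥ 61; does not manufacture goods on the premises → Commercial License not required.
5. is a home-based business (not: is a mobile business with no fixed premises) → Municipal License not required.
6. floor area 13,700 square feet > 13,600 square feet; vehicles 19 < 22 → exempt from Municipal Registration.
7. vehicles 19 > 13; does not offer overnight accommodation → Trade Authorization not required.
8. is a home-based business (not: operates from an industrially zoned site); employees 63 ≤ 68 → Industrial Use Permit not required.
9. is a home-based business; stores flammable materials → General Business Permit required.
10. is a home-based business; floor area 13,700 square feet < 18,100 square feet; employees 63 > 51 → Annual Registration required.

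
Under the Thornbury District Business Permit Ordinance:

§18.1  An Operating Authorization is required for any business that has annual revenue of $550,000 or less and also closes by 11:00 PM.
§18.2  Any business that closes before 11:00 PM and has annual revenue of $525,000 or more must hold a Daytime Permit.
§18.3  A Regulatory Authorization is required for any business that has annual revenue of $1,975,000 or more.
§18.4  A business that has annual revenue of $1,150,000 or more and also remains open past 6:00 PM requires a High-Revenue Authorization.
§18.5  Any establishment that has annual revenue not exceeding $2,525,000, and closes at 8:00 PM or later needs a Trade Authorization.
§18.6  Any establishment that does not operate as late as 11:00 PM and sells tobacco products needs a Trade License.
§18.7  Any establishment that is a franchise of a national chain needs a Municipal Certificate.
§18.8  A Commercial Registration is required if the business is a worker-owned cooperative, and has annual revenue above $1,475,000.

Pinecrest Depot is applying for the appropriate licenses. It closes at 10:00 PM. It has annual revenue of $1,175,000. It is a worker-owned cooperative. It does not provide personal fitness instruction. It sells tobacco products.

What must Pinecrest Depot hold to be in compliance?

Daytime Permit, High-Revenue Authorization, Trade Authorization, Trade License

§18.1 revenue $1,175,000 > $550,000; closes 10:00 PM, at/before 11:00 PM → Operating Authorization not required.
§18.2 closes 10:00 PM, at/before 11:00 PM; revenue $1,175,000 ≥ $525,000 → Daytime Permit required.
§18.3 revenue $1,175,000 < $1,975,000 → Regulatory Authorization not required.
§18.4 revenue $1,175,000 ≥ $1,150,000; closes 10:00 PM, after 6:00 PM → High-Revenue Authorization required.
§18.5 revenue $1,175,000 ≤ $2,525,000; closes 10:00 PM, after 8:00 PM → Trade Authorization required.
§18.6 closes 10:00 PM, at/before 11:00 PM; sells tobacco products → Trade License required.
§18.7 is a worker-owned cooperative (not: is a franchise of a national chain) → Municipal Certificate not required.
§18.8 is a worker-owned cooperative; revenue $1,175,000 ≤ $1,475,000 → Commercial Registration not required.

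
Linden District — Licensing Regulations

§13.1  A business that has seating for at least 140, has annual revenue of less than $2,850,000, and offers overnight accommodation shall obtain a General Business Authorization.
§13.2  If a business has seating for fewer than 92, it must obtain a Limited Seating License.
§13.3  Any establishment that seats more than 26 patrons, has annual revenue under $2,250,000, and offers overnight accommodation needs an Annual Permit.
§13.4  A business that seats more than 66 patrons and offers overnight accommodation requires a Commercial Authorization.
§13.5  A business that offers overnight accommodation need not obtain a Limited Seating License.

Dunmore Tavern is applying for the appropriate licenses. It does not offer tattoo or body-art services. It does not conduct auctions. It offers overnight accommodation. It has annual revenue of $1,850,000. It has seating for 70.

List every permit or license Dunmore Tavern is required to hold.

Annual Permit, Commercial Authorization

§13.1 seating 70 < 140; revenue $1,850,000 < $2,850,000; offers overnight accommodation → General Business Authorization not required.
§13.2 seating 70 < 92 → Limited Seating License required.
§13.3 seating 70 > 26; revenue $1,850,000 < $2,250,000; offers overnight accommodation → Annual Permit required.
§13.4 seating 70 > 66; offers overnight accommodation → Commercial Authorization required.
§13.5 offers overnight accommodation → exempt from Limited Seating License.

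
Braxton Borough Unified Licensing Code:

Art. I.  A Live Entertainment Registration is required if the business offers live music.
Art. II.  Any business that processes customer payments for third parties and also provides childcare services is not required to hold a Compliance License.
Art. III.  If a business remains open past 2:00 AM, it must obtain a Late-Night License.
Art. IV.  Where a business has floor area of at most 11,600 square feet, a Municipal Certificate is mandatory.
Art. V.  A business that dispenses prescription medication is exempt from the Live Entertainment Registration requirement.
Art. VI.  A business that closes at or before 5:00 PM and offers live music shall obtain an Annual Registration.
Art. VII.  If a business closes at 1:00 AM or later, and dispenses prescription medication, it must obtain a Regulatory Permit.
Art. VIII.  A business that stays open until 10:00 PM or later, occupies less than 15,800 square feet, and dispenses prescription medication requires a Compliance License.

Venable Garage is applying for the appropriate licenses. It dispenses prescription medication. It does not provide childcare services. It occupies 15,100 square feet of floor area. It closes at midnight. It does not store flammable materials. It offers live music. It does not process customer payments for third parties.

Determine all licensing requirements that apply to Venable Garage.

Art. I. offers live music → Live Entertainment Registration required.
Art. II. does not process customer payments for third parties; does not provide childcare services → Compliance License exemption does not apply.
Art. III. closes midnight, at/before 2:00 AM → Late-Night License not required.
Art. IV. floor area 15,100 square feet > 11,600 square feet → Municipal Certificate not required.
Art. V. dispenses prescription medication → exempt from Live Entertainment Registration.
Art. VI. closes midnight, after 5:00 PM; offers live music → Annual Registration not required.
Art. VII. closes midnight, at/before 1:00 AM; dispenses prescription medication → Regulatory Permit not required.
Art. VIII. closes midnight, after 10:00 PM; floor area 15,100 square feet < 15,800 square feet; dispenses prescription medication → Compliance License required.

Compliance License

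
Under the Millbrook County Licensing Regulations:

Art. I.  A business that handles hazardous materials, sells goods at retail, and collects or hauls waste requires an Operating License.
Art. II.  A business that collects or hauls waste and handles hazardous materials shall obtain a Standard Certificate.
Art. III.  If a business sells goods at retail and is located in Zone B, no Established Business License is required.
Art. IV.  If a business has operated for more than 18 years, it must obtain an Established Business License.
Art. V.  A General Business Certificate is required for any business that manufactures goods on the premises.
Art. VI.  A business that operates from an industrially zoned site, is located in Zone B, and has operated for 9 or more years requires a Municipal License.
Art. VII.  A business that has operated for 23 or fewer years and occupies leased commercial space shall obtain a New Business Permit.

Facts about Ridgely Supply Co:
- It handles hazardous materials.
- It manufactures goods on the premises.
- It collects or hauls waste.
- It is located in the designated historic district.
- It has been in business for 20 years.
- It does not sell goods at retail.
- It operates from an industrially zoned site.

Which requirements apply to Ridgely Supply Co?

Art. I. handles hazardous materials; does not sell goods at retail; collects or hauls waste → Operating License not required.
Art. II. collects or hauls waste; handles hazardous materials → Standard Certificate required.
Art. III. does not sell goods at retail; is located in the designated historic district (not: is located in Zone B) → Established Business License exemption does not apply.
Art. IV. years in business 20 > 18 → Established Business License required.
Art. V. manufactures goods on the premises → General Business Certificate required.
Art. VI. operates from an industrially zoned site; is located in the designated historic district (not: is located in Zone B); years in business 20 ≥ 9 → Municipal License not required.
Art. VII. years in business 20 ≤ 23; operates from an industrially zoned site (not: occupies leased commercial space) → New Business Permit not required.

Established Business License, General Business Certificate, Standard Certificate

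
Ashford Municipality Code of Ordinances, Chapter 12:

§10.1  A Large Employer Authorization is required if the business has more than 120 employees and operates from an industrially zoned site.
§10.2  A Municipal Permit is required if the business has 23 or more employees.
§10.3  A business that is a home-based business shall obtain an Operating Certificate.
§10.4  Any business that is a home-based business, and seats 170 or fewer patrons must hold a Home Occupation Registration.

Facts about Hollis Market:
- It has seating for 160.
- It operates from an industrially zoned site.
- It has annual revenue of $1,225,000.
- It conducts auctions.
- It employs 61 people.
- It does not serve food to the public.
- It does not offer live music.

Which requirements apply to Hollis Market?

§10.1 employees 61 ≤ 120; operates from an industrially zoned site → Large Employer Authorization not required.
§10.2 employees 61 ≥ 23 → Municipal Permit required.
§10.3 operates from an industrially zoned site (not: is a home-based business) → Operating Certificate not required.
§10.4 operates from an industrially zoned site (not: is a home-based business); seating 160 ≤ 170 → Home Occupation Registration not required.

Municipal Permit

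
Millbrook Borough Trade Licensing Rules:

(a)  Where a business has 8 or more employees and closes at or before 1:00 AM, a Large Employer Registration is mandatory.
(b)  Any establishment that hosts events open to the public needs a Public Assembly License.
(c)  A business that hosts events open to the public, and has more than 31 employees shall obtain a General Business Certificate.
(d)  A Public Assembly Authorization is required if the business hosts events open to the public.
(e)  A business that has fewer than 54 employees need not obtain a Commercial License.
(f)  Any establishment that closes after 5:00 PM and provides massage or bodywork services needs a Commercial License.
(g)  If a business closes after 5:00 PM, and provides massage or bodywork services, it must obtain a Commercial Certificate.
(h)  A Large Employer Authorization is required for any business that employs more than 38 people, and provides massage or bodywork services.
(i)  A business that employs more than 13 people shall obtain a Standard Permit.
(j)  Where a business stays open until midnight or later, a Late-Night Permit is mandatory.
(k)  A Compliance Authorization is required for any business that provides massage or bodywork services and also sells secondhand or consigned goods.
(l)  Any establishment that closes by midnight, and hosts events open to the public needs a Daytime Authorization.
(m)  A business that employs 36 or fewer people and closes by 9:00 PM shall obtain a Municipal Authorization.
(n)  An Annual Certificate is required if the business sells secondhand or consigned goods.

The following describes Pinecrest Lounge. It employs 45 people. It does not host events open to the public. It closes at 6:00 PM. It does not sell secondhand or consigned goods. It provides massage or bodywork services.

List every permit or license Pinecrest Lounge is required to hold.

(a) employees 45 ≥ 8; closes 6:00 PM, at/before 1:00 AM → Large Employer Registration required.
(b) does not host events open to the public → Public Assembly License not required.
(c) does not host events open to the public; employees 45 > 31 → General Business Certificate not required.
(d) does not host events open to the public → Public Assembly Authorization not required.
(e) employees 45 < 54 → exempt from Commercial License.
(f) closes 6:00 PM, after 5:00 PM; provides massage or bodywork services → Commercial License required.
(g) closes 6:00 PM, after 5:00 PM; provides massage or bodywork services → Commercial Certificate required.
(h) employees 45 > 38; provides massage or bodywork services → Large Employer Authorization required.
(i) employees 45 > 13 → Standard Permit required.
(j) closes 6:00 PM, at/before midnight → Late-Night Permit not required.
(k) provides massage or bodywork services; does not sell secondhand or consigned goods → Compliance Authorization not required.
(l) closes 6:00 PM, at/before midnight; does not host events open to the public → Daytime Authorization not required.
(m) employees 45 > 36; closes 6:00 PM, at/before 9:00 PM → Municipal Authorization not required.
(n) does not sell secondhand or consigned goods → Annual Certificate not required.

Commercial Certificate, Large Employer Authorization, Large Employer Registration, Standard Permit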